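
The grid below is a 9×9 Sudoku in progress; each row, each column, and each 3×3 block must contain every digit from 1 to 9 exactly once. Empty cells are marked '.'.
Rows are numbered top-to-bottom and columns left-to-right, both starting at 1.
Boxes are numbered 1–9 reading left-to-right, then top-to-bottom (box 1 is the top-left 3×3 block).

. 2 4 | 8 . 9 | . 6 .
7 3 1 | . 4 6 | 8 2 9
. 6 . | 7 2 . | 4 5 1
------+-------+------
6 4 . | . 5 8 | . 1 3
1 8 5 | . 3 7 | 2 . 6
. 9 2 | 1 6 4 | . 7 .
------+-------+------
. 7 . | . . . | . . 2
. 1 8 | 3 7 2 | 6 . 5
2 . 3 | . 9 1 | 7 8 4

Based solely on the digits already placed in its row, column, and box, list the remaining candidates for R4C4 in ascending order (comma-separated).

2,9

Row 4 already contains {1, 3, 4, 5, 6, 8}.
Column 4 already contains {1, 3, 7, 8}.
Its 3×3 block (box 5) already contains {1, 3, 4, 5, 6, 7, 8}.
Removing those from 1–9 leaves {2, 9} as the candidates for R4C4.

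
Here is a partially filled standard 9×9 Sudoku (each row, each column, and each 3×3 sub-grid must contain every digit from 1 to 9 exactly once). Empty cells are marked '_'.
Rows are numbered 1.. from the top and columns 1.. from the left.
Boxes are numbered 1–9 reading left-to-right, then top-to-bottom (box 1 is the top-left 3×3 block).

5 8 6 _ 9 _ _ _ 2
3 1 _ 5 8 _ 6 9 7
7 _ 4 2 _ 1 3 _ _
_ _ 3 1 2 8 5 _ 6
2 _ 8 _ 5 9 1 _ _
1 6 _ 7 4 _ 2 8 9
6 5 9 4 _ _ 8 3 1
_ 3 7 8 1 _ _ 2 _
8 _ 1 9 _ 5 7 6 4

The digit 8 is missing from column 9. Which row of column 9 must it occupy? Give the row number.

Consider where 8 can go in column 9.
row 5, column 9 is out (row 5 already has a 8).
row 8, column 9 is out (row 8 already has a 8).
So the only cell in column 9 that can hold 8 is row 3, column 9.
That is row 3.

3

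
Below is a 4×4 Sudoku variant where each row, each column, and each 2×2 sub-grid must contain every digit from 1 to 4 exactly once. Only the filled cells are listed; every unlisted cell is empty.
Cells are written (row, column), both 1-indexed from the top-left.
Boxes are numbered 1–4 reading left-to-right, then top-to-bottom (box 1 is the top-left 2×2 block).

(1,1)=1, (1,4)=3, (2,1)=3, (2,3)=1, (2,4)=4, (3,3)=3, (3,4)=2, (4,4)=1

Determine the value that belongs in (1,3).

2

Row 1 already contains {1, 3}.
Column 3 already contains {1, 3}.
Its 2×2 block (box 2) already contains {1, 3, 4}.
The only value from 1–4 not eliminated is 2, so (1,3) = 2.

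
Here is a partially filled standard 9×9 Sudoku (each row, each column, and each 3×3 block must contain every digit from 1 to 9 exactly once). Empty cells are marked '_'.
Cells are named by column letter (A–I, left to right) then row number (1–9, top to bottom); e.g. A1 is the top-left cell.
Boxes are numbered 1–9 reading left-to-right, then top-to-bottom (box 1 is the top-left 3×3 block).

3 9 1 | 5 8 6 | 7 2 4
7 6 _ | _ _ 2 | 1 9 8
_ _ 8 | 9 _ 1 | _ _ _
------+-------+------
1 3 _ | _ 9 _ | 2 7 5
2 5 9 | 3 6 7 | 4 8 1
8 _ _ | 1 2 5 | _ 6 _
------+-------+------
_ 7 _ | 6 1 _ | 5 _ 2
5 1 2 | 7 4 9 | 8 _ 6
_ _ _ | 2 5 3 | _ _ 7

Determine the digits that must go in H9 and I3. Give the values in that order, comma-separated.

1,3

For H9:
  Consider where 1 can go in box 9.
  H7 is out (row 7 already has a 1).
  H8 is out (row 8 already has a 1).
  G9 is out (column G already has a 1).
  So the only cell in box 9 that can hold 1 is H9.
  So H9 = 1.
For I3:
  Row 3 already contains {1, 8, 9}.
  Column I already contains {1, 2, 4, 5, 6, 7, 8}.
  Its 3×3 block (box 3) already contains {1, 2, 4, 7, 8, 9}.
  The only value from 1–9 not eliminated is 3, so I3 = 3.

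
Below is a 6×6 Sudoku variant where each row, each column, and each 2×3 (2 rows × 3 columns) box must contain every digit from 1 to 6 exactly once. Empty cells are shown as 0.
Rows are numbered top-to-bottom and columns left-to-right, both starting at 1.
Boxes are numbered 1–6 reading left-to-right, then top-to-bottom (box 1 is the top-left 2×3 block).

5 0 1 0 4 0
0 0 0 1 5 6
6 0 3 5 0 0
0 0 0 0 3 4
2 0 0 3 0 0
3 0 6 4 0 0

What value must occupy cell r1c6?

Cell r1c6 itself could take any of {2, 3} by direct elimination.
Consider where 3 can go in box 2.
r1c4 is out (column 4 already has a 3).
So the only cell in box 2 that can hold 3 is r1c6.
Therefore r1c6 = 3.

3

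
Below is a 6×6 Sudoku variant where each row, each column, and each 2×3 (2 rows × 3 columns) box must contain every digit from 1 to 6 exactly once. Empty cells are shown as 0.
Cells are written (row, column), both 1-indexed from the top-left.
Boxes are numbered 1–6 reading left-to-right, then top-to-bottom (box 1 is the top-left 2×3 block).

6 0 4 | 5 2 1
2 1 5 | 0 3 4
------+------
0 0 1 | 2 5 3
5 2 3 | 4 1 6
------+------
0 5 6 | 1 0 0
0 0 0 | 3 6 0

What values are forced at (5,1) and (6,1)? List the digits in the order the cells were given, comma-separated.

3,1

For (5,1):
  Consider where 3 can go in box 5.
  (6,1) is out (row 6 already has a 3).
  (6,2) is out (row 6 already has a 3).
  (6,3) is out (row 6 already has a 3).
  So the only cell in box 5 that can hold 3 is (5,1).
  So (5,1) = 3.
For (6,1):
  Consider where 1 can go in row 6.
  (6,2) is out (column 2 already has a 1).
  (6,3) is out (column 3 already has a 1).
  (6,6) is out (column 6 already has a 1).
  So the only cell in row 6 that can hold 1 is (6,1).
  So (6,1) = 1.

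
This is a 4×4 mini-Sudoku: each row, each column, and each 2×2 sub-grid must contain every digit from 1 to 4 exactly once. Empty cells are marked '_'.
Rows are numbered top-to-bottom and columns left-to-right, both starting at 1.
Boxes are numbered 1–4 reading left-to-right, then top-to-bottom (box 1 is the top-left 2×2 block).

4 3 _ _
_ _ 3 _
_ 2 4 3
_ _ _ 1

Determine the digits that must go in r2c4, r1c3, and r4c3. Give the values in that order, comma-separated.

For r2c4:
  Consider where 4 can go in column 4.
  r1c4 is out (row 1 already has a 4).
  So the only cell in column 4 that can hold 4 is r2c4.
  So r2c4 = 4.
For r1c3:
  Consider where 1 can go in column 3.
  r4c3 is out (row 4 already has a 1).
  So the only cell in column 3 that can hold 1 is r1c3.
  So r1c3 = 1.
For r4c3:
  Row 4 already contains {1}.
  Column 3 already contains {3, 4}.
  Its 2×2 block (box 4) already contains {1, 3, 4}.
  The only value from 1–4 not eliminated is 2, so r4c3 = 2.

4,1,2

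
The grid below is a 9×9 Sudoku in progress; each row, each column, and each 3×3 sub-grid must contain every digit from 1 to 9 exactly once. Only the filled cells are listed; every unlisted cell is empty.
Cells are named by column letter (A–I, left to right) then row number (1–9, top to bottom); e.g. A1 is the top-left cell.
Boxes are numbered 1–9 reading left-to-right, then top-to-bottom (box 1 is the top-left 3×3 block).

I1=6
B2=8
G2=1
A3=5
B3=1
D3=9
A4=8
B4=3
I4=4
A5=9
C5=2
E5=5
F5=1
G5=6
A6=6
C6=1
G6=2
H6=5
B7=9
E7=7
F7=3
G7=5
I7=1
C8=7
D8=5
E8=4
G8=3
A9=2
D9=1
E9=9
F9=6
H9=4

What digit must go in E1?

1

Cell E1 itself could take any of {1, 2, 3, 8} by direct elimination.
Consider where 1 can go in row 1.
A1 is out (box 1 already has a 1). B1 is out (column B already has a 1). C1 is out (column C already has a 1). D1 is out (column D already has a 1). The remaining empty cells in row 1 are similarly blocked.
So the only cell in row 1 that can hold 1 is E1.
Therefore E1 = 1.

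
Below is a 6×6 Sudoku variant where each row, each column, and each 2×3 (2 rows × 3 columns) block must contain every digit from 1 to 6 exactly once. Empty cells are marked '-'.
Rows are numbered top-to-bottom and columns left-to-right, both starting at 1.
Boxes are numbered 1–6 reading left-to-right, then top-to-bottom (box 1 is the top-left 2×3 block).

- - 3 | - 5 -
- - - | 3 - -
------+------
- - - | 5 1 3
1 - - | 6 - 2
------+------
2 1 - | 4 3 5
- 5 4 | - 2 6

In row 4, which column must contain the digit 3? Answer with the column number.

Consider where 3 can go in row 4.
r4c3 is out (column 3 already has a 3).
r4c5 is out (column 5 already has a 3).
So the only cell in row 4 that can hold 3 is r4c2.
That is column 2.

2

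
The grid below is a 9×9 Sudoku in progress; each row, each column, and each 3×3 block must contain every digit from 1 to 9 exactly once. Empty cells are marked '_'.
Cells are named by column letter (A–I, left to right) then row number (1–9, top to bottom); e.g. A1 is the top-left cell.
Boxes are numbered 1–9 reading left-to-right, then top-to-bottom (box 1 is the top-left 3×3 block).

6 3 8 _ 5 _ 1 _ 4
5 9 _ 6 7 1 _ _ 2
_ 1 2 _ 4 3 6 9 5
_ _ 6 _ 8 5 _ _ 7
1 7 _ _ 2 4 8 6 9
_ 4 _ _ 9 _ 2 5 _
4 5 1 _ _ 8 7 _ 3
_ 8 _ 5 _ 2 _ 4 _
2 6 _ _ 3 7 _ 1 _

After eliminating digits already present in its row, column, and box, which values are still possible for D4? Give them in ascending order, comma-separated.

1,3

Row 4 already contains {5, 6, 7, 8}.
Column D already contains {5, 6}.
Its 3×3 block (box 5) already contains {2, 4, 5, 8, 9}.
Removing those from 1–9 leaves {1, 3} as the candidates for D4.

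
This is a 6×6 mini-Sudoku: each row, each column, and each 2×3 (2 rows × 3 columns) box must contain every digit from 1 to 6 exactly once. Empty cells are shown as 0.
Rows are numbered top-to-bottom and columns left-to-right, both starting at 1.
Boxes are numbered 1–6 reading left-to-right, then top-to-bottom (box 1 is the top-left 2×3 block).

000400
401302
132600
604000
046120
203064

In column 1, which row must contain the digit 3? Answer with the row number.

1

Consider where 3 can go in column 1.
R5C1 is out (box 5 already has a 3).
So the only cell in column 1 that can hold 3 is R1C1.
That is row 1.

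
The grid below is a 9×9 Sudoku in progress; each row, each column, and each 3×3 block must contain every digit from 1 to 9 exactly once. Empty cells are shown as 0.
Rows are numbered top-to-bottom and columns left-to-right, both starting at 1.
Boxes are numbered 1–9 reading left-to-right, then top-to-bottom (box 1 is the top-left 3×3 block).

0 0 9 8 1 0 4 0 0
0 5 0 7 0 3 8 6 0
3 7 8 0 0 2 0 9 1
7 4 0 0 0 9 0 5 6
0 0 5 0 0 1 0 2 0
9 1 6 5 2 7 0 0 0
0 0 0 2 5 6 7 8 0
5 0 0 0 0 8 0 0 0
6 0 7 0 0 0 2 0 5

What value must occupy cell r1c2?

6

Cell r1c2 itself could take any of {2, 6} by direct elimination.
Consider where 6 can go in row 1.
r1c1 is out (column 1 already has a 6).
r1c6 is out (column 6 already has a 6).
r1c8 is out (column 8 already has a 6).
r1c9 is out (column 9 already has a 6).
So the only cell in row 1 that can hold 6 is r1c2.
Therefore r1c2 = 6.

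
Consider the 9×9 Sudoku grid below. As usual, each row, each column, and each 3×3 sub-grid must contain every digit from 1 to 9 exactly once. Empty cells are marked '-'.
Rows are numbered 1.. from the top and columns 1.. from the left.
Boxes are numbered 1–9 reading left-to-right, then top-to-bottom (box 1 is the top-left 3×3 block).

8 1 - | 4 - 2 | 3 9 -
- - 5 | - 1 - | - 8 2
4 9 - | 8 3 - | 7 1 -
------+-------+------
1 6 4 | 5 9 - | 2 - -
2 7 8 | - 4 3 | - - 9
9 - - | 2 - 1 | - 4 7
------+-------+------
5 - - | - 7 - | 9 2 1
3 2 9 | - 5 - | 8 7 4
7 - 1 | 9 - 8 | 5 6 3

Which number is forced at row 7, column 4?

3

Cell row 7, column 4 itself could take any of {3, 6} by direct elimination.
Consider where 3 can go in row 7.
row 7, column 2 is out (box 7 already has a 3).
row 7, column 3 is out (box 7 already has a 3).
row 7, column 6 is out (column 6 already has a 3).
So the only cell in row 7 that can hold 3 is row 7, column 4.
Therefore row 7, column 4 = 3.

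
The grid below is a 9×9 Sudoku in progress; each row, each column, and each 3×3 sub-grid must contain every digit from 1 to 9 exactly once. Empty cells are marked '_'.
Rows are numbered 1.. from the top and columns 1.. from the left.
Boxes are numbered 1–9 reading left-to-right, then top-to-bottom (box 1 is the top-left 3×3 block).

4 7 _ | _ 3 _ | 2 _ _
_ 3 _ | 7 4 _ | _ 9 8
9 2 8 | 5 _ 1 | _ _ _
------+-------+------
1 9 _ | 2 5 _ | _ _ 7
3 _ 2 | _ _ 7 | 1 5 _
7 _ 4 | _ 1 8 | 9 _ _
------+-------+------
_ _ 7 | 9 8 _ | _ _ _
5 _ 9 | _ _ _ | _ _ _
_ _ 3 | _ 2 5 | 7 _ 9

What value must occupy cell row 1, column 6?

9

Cell row 1, column 6 itself could take any of {6, 9} by direct elimination.
Consider where 9 can go in box 2.
row 1, column 4 is out (column 4 already has a 9).
row 2, column 6 is out (row 2 already has a 9).
row 3, column 5 is out (row 3 already has a 9).
So the only cell in box 2 that can hold 9 is row 1, column 6.
Therefore row 1, column 6 = 9.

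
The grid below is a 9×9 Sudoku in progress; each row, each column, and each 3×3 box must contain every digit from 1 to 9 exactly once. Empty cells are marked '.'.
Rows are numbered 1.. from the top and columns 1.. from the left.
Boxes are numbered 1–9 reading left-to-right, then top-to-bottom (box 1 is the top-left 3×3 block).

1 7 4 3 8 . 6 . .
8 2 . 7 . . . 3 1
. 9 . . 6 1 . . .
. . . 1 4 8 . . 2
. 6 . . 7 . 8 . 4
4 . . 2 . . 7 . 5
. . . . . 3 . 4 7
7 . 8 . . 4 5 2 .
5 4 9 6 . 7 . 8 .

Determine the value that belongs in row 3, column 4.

4

Cell row 3, column 4 itself could take any of {4, 5} by direct elimination.
Consider where 4 can go in column 4.
row 5, column 4 is out (row 5 already has a 4).
row 7, column 4 is out (row 7 already has a 4).
row 8, column 4 is out (row 8 already has a 4).
So the only cell in column 4 that can hold 4 is row 3, column 4.
Therefore row 3, column 4 = 4.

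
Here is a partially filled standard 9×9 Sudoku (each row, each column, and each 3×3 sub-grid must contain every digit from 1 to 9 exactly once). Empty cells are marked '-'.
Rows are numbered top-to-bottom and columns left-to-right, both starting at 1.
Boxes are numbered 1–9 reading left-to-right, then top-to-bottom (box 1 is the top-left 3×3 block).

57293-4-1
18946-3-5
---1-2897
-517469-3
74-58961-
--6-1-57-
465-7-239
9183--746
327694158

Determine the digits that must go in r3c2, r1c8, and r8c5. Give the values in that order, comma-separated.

For r3c2:
  Row 3 already contains {1, 2, 7, 8, 9}.
  Column 2 already contains {1, 2, 4, 5, 6, 7, 8}.
  Its 3×3 block (box 1) already contains {1, 2, 5, 7, 8, 9}.
  The only value from 1–9 not eliminated is 3, so r3c2 = 3.
For r1c8:
  Row 1 already contains {1, 2, 3, 4, 5, 7, 9}.
  Column 8 already contains {1, 3, 4, 5, 7, 9}.
  Its 3×3 block (box 3) already contains {1, 3, 4, 5, 7, 8, 9}.
  The only value from 1–9 not eliminated is 6, so r1c8 = 6.
For r8c5:
  Consider where 2 can go in row 8.
  r8c6 is out (column 6 already has a 2).
  So the only cell in row 8 that can hold 2 is r8c5.
  So r8c5 = 2.

3,6,2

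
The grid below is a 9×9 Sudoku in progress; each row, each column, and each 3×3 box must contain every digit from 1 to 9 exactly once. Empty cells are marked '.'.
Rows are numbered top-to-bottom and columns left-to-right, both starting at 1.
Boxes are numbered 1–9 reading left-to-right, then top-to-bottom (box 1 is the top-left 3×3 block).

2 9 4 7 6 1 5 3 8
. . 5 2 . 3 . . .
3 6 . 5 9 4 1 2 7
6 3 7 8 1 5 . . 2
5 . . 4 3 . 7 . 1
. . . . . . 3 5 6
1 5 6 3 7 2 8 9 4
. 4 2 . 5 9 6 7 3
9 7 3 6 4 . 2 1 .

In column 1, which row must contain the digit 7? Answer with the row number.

Consider where 7 can go in column 1.
R6C1 is out (box 4 already has a 7).
R8C1 is out (row 8 already has a 7).
So the only cell in column 1 that can hold 7 is R2C1.
That is row 2.

2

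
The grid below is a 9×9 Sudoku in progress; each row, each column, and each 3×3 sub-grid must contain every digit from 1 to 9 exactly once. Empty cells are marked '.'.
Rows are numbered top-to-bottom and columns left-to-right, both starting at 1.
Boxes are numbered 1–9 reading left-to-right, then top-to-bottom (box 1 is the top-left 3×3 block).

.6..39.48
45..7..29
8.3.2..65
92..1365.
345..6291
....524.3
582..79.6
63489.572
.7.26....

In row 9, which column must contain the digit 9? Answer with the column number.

3

Consider where 9 can go in row 9.
R9C1 is out (column 1 already has a 9).
R9C6 is out (column 6 already has a 9).
R9C7 is out (column 7 already has a 9).
R9C8 is out (column 8 already has a 9).
R9C9 is out (column 9 already has a 9).
So the only cell in row 9 that can hold 9 is R9C3.
That is column 3.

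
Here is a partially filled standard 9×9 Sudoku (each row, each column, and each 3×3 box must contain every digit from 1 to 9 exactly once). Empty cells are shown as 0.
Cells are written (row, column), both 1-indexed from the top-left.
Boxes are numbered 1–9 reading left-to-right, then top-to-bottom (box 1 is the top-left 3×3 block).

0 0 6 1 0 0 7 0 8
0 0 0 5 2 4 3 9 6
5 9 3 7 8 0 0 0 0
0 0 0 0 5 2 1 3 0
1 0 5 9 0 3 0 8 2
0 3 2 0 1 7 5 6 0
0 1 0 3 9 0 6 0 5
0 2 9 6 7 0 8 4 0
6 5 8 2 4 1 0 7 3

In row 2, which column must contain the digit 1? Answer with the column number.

3

Consider where 1 can go in row 2.
(2,1) is out (column 1 already has a 1).
(2,2) is out (column 2 already has a 1).
So the only cell in row 2 that can hold 1 is (2,3).
That is column 3.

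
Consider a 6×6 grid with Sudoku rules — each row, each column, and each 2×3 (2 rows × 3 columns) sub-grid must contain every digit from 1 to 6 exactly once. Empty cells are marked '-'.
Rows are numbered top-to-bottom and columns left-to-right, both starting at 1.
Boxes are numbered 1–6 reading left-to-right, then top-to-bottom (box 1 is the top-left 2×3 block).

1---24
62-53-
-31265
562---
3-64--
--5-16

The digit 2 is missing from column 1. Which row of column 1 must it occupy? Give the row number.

Consider where 2 can go in column 1.
r3c1 is out (row 3 already has a 2).
So the only cell in column 1 that can hold 2 is r6c1.
That is row 6.

6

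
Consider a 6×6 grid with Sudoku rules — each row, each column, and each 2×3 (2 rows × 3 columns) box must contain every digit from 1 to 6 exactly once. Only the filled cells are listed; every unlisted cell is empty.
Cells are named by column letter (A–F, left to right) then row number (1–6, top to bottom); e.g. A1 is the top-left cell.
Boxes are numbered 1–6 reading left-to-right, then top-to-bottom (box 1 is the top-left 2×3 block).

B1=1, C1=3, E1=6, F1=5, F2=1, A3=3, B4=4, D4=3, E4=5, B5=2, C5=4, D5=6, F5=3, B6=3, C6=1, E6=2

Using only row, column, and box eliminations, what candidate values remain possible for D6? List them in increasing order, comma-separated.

4,5

Row 6 already contains {1, 2, 3}.
Column D already contains {3, 6}.
Its 2×3 block (box 6) already contains {2, 3, 6}.
Removing those from 1–6 leaves {4, 5} as the candidates for D6.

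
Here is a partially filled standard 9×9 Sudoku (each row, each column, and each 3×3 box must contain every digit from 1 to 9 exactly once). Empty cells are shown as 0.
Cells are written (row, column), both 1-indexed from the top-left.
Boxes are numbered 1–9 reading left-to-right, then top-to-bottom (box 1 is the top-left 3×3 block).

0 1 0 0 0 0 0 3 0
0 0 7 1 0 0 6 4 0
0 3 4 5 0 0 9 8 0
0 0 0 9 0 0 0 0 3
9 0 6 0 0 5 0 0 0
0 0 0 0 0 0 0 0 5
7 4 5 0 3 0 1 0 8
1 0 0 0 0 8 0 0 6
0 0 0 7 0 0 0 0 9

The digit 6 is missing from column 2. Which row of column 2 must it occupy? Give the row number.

9

Consider where 6 can go in column 2.
(2,2) is out (row 2 already has a 6).
(4,2) is out (box 4 already has a 6).
(5,2) is out (row 5 already has a 6).
(6,2) is out (box 4 already has a 6).
(8,2) is out (row 8 already has a 6).
So the only cell in column 2 that can hold 6 is (9,2).
That is row 9.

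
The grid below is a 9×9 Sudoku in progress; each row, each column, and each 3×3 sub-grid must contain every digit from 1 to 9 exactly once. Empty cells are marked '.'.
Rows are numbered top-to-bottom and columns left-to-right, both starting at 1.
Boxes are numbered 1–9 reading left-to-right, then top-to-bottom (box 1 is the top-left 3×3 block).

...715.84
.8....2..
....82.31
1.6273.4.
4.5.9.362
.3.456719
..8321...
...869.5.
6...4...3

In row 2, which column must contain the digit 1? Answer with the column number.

3

Consider where 1 can go in row 2.
r2c1 is out (column 1 already has a 1). r2c4 is out (box 2 already has a 1). r2c5 is out (column 5 already has a 1). r2c6 is out (column 6 already has a 1). The remaining empty cells in row 2 are similarly blocked.
So the only cell in row 2 that can hold 1 is r2c3.
That is column 3.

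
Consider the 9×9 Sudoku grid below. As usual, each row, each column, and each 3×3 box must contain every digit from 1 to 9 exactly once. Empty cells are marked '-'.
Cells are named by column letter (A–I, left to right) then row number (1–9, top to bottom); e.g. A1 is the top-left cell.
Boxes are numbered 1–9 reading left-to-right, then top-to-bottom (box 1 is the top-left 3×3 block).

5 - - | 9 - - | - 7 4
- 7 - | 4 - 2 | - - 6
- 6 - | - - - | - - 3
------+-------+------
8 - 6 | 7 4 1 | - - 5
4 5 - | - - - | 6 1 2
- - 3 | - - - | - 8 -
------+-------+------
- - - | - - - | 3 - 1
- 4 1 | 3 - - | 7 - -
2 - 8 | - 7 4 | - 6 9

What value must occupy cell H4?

Cell H4 itself could take any of {3, 9} by direct elimination.
Consider where 3 can go in box 6.
G4 is out (column G already has a 3).
G6 is out (row 6 already has a 3).
I6 is out (row 6 already has a 3).
So the only cell in box 6 that can hold 3 is H4.
Therefore H4 = 3.

3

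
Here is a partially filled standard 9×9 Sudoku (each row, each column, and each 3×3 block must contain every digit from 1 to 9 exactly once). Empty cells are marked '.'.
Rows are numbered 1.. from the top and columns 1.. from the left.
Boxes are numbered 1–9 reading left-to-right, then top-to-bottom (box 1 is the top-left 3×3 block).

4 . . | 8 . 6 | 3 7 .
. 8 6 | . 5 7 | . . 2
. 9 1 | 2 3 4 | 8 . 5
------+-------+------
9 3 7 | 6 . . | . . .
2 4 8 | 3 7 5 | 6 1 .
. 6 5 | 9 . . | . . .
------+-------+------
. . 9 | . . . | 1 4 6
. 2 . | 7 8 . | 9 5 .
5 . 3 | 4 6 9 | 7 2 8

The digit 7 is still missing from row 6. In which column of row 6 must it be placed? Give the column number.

9

Consider where 7 can go in row 6.
row 6, column 1 is out (box 4 already has a 7).
row 6, column 5 is out (column 5 already has a 7).
row 6, column 6 is out (column 6 already has a 7).
row 6, column 7 is out (column 7 already has a 7).
row 6, column 8 is out (column 8 already has a 7).
So the only cell in row 6 that can hold 7 is row 6, column 9.
That is column 9.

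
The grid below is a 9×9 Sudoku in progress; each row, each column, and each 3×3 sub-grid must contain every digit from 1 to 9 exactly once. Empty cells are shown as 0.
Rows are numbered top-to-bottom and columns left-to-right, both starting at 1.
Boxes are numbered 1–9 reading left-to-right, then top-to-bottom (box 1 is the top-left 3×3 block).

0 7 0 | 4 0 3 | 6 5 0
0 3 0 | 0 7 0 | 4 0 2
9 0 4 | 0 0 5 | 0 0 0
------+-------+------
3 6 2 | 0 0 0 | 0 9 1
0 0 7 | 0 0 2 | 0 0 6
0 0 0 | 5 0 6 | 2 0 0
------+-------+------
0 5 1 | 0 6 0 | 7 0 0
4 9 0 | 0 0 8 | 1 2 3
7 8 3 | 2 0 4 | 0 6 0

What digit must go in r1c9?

9

Cell r1c9 itself could take any of {8, 9} by direct elimination.
Consider where 9 can go in box 3.
r2c8 is out (column 8 already has a 9).
r3c7 is out (row 3 already has a 9).
r3c8 is out (row 3 already has a 9).
r3c9 is out (row 3 already has a 9).
So the only cell in box 3 that can hold 9 is r1c9.
Therefore r1c9 = 9.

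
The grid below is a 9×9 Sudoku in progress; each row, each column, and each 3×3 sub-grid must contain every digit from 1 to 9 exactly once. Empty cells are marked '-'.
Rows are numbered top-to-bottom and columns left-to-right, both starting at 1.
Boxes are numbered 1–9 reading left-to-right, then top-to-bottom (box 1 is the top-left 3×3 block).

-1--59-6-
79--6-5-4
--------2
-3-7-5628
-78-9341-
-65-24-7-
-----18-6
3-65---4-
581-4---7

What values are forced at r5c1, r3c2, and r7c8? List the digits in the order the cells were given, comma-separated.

2,5,5

For r5c1:
  Row 5 already contains {1, 3, 4, 7, 8, 9}.
  Column 1 already contains {3, 5, 7}.
  Its 3×3 block (box 4) already contains {3, 5, 6, 7, 8}.
  The only value from 1–9 not eliminated is 2, so r5c1 = 2.
For r3c2:
  Consider where 5 can go in column 2.
  r7c2 is out (box 7 already has a 5).
  r8c2 is out (row 8 already has a 5).
  So the only cell in column 2 that can hold 5 is r3c2.
  So r3c2 = 5.
For r7c8:
  Consider where 5 can go in column 8.
  r2c8 is out (row 2 already has a 5).
  r3c8 is out (box 3 already has a 5).
  r9c8 is out (row 9 already has a 5).
  So the only cell in column 8 that can hold 5 is r7c8.
  So r7c8 = 5.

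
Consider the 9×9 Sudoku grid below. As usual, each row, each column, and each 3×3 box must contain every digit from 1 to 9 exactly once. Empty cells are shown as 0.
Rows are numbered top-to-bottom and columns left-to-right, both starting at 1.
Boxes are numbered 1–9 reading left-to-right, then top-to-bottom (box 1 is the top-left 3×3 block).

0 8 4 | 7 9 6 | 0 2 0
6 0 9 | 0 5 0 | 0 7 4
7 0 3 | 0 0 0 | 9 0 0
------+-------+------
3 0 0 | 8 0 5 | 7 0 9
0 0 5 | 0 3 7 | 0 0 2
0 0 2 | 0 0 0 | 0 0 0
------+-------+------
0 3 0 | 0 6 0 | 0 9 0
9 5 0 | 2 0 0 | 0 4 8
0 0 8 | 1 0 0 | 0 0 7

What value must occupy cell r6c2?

7

Cell r6c2 itself could take any of {1, 4, 6, 7, 9} by direct elimination.
Consider where 7 can go in column 2.
r2c2 is out (row 2 already has a 7).
r3c2 is out (row 3 already has a 7).
r4c2 is out (row 4 already has a 7).
r5c2 is out (row 5 already has a 7).
r9c2 is out (row 9 already has a 7).
So the only cell in column 2 that can hold 7 is r6c2.
Therefore r6c2 = 7.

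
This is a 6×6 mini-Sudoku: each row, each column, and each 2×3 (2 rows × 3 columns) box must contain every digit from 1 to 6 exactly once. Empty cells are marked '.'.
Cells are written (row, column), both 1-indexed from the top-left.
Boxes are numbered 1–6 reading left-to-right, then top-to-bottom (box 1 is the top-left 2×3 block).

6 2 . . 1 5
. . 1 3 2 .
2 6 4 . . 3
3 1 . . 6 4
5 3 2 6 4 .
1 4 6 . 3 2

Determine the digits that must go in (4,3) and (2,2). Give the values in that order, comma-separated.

For (4,3):
  Row 4 already contains {1, 3, 4, 6}.
  Column 3 already contains {1, 2, 4, 6}.
  Its 2×3 block (box 3) already contains {1, 2, 3, 4, 6}.
  The only value from 1–6 not eliminated is 5, so (4,3) = 5.
For (2,2):
  Row 2 already contains {1, 2, 3}.
  Column 2 already contains {1, 2, 3, 4, 6}.
  Its 2×3 block (box 1) already contains {1, 2, 6}.
  The only value from 1–6 not eliminated is 5, so (2,2) = 5.

5,5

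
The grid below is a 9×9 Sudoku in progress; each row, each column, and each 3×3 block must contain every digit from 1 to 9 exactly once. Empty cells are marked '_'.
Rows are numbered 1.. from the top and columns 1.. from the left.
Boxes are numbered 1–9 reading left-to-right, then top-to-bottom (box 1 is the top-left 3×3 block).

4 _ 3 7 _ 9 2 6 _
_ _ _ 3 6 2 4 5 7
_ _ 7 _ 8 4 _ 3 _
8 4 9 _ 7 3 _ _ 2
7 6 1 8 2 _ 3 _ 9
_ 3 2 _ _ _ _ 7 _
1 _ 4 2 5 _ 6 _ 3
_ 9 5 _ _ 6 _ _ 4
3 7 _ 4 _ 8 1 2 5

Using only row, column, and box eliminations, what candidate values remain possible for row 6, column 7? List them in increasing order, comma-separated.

5,8

Row 6 already contains {2, 3, 7}.
Column 7 already contains {1, 2, 3, 4, 6}.
Its 3×3 block (box 6) already contains {2, 3, 7, 9}.
Removing those from 1–9 leaves {5, 8} as the candidates for row 6, column 7.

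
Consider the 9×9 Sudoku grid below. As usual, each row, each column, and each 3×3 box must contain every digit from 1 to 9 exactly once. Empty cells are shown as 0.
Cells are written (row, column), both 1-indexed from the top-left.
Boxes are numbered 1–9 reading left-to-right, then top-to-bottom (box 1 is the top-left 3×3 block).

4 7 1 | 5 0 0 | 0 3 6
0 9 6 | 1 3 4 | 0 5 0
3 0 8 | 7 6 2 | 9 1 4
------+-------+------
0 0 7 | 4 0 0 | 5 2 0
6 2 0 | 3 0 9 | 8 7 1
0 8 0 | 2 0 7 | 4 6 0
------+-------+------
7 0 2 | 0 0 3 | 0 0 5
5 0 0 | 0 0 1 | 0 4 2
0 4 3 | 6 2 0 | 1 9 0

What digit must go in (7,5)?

4

Cell (7,5) itself could take any of {4, 8, 9} by direct elimination.
Consider where 4 can go in column 5.
(1,5) is out (row 1 already has a 4).
(4,5) is out (row 4 already has a 4).
(5,5) is out (box 5 already has a 4).
(6,5) is out (row 6 already has a 4).
(8,5) is out (row 8 already has a 4).
So the only cell in column 5 that can hold 4 is (7,5).
Therefore (7,5) = 4.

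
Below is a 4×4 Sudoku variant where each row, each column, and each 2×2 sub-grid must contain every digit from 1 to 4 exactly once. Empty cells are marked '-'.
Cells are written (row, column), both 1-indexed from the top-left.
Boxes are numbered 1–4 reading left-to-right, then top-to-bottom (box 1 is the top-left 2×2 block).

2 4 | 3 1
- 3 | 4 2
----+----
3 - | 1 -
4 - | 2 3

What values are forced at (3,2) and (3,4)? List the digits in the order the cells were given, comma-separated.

2,4

For (3,2):
  Row 3 already contains {1, 3}.
  Column 2 already contains {3, 4}.
  Its 2×2 block (box 3) already contains {3, 4}.
  The only value from 1–4 not eliminated is 2, so (3,2) = 2.
For (3,4):
  Row 3 already contains {1, 3}.
  Column 4 already contains {1, 2, 3}.
  Its 2×2 block (box 4) already contains {1, 2, 3}.
  The only value from 1–4 not eliminated is 4, so (3,4) = 4.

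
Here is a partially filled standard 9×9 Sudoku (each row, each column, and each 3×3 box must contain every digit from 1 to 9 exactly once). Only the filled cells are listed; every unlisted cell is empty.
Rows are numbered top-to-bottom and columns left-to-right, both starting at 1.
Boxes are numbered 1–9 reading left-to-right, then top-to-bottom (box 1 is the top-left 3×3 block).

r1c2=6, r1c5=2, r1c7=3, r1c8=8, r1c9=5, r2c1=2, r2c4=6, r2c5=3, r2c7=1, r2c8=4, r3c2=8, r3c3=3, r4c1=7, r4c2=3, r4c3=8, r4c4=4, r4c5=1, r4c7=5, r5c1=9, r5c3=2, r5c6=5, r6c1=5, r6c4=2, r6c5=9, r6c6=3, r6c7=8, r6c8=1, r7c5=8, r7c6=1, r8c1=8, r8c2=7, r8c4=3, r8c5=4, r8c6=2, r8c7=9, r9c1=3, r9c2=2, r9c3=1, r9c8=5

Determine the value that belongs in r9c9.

8

Cell r9c9 itself could take any of {4, 6, 7, 8} by direct elimination.
Consider where 8 can go in box 9.
r7c7 is out (row 7 already has a 8). r7c8 is out (row 7 already has a 8). r7c9 is out (row 7 already has a 8). r8c8 is out (row 8 already has a 8). The remaining empty cells in box 9 are similarly blocked.
So the only cell in box 9 that can hold 8 is r9c9.
Therefore r9c9 = 8.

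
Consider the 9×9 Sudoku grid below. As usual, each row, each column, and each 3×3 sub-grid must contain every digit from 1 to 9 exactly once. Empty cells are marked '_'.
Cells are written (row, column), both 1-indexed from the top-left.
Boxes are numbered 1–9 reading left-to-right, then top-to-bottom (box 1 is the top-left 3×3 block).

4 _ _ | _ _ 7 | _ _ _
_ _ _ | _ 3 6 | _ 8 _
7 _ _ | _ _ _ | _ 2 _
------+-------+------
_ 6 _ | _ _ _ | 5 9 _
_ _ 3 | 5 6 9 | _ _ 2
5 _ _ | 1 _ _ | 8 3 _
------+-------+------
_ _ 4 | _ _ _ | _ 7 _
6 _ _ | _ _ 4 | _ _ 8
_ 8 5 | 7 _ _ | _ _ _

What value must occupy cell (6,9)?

6

Cell (6,9) itself could take any of {4, 6, 7} by direct elimination.
Consider where 6 can go in box 6.
(4,9) is out (row 4 already has a 6).
(5,7) is out (row 5 already has a 6).
(5,8) is out (row 5 already has a 6).
So the only cell in box 6 that can hold 6 is (6,9).
Therefore (6,9) = 6.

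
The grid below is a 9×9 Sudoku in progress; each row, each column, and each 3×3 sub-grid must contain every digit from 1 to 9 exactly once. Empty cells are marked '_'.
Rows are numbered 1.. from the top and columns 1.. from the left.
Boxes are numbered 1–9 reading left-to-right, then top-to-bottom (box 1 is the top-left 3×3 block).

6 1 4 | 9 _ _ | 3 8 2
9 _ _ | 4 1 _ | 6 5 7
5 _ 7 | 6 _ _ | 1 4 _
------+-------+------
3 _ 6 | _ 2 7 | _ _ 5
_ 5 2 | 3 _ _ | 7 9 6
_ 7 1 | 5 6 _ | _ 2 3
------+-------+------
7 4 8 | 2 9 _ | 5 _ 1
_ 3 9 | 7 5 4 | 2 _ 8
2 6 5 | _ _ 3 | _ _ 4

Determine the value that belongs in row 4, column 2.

9

Cell row 4, column 2 itself could take any of {8, 9} by direct elimination.
Consider where 9 can go in row 4.
row 4, column 4 is out (column 4 already has a 9).
row 4, column 7 is out (box 6 already has a 9).
row 4, column 8 is out (column 8 already has a 9).
So the only cell in row 4 that can hold 9 is row 4, column 2.
Therefore row 4, column 2 = 9.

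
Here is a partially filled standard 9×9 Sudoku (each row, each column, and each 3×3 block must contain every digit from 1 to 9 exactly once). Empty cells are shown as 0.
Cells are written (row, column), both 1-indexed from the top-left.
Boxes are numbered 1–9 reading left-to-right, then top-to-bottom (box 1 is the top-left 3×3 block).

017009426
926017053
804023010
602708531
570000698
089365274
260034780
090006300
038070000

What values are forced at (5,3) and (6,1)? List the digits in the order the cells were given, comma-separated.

For (5,3):
  Consider where 3 can go in column 3.
  (7,3) is out (row 7 already has a 3).
  (8,3) is out (row 8 already has a 3).
  So the only cell in column 3 that can hold 3 is (5,3).
  So (5,3) = 3.
For (6,1):
  Row 6 already contains {2, 3, 4, 5, 6, 7, 8, 9}.
  Column 1 already contains {2, 5, 6, 8, 9}.
  Its 3×3 block (box 4) already contains {2, 5, 6, 7, 8, 9}.
  The only value from 1–9 not eliminated is 1, so (6,1) = 1.

3,1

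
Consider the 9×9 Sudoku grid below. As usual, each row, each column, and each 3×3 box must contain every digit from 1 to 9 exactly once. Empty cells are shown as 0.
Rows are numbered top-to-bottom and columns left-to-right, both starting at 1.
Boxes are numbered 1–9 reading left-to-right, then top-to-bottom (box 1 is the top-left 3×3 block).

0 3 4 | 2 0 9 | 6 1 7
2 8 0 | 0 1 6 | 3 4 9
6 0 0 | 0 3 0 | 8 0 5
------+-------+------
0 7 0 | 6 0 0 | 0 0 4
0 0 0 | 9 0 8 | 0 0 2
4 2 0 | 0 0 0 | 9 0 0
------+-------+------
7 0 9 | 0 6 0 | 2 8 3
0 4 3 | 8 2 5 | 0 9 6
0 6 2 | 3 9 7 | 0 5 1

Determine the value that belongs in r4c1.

Cell r4c1 itself could take any of {1, 3, 5, 8, 9} by direct elimination.
Consider where 9 can go in column 1.
r1c1 is out (row 1 already has a 9).
r5c1 is out (row 5 already has a 9).
r8c1 is out (row 8 already has a 9).
r9c1 is out (row 9 already has a 9).
So the only cell in column 1 that can hold 9 is r4c1.
Therefore r4c1 = 9.

9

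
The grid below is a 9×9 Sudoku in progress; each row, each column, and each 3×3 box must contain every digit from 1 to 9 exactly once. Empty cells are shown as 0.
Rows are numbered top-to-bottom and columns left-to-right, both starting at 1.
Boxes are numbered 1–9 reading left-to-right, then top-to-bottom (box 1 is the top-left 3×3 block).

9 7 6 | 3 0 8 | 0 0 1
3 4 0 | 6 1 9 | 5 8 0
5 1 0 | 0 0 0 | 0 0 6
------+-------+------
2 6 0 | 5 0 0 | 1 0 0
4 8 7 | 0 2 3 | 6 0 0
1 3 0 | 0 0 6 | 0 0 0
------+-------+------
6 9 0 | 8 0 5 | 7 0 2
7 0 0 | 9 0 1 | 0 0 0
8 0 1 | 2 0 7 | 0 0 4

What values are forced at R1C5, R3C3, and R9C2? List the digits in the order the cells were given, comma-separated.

For R1C5:
  Consider where 5 can go in box 2.
  R3C4 is out (row 3 already has a 5).
  R3C5 is out (row 3 already has a 5).
  R3C6 is out (row 3 already has a 5).
  So the only cell in box 2 that can hold 5 is R1C5.
  So R1C5 = 5.
For R3C3:
  Consider where 8 can go in row 3.
  R3C4 is out (column 4 already has a 8).
  R3C5 is out (box 2 already has a 8).
  R3C6 is out (column 6 already has a 8).
  R3C7 is out (box 3 already has a 8).
  R3C8 is out (column 8 already has a 8).
  So the only cell in row 3 that can hold 8 is R3C3.
  So R3C3 = 8.
For R9C2:
  Row 9 already contains {1, 2, 4, 7, 8}.
  Column 2 already contains {1, 3, 4, 6, 7, 8, 9}.
  Its 3×3 block (box 7) already contains {1, 6, 7, 8, 9}.
  The only value from 1–9 not eliminated is 5, so R9C2 = 5.

5,8,5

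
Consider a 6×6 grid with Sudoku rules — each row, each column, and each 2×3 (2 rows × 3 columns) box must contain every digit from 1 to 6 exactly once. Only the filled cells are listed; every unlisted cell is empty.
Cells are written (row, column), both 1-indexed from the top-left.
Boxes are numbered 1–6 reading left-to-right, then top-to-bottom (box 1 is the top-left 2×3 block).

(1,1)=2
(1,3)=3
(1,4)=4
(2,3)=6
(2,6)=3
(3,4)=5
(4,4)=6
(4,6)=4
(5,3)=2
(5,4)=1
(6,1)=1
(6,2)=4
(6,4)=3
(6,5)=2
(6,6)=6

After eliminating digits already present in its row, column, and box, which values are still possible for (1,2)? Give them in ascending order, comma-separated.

1,5

Row 1 already contains {2, 3, 4}.
Column 2 already contains {4}.
Its 2×3 block (box 1) already contains {2, 3, 6}.
Removing those from 1–6 leaves {1, 5} as the candidates for (1,2).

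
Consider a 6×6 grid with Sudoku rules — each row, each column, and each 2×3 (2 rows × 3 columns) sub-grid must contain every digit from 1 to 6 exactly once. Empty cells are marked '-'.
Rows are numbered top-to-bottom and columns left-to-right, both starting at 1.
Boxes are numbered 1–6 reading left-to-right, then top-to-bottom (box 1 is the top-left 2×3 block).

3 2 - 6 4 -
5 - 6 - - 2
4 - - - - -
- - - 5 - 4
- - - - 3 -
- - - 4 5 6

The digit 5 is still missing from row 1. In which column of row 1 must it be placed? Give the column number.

Consider where 5 can go in row 1.
R1C3 is out (box 1 already has a 5).
So the only cell in row 1 that can hold 5 is R1C6.
That is column 6.

6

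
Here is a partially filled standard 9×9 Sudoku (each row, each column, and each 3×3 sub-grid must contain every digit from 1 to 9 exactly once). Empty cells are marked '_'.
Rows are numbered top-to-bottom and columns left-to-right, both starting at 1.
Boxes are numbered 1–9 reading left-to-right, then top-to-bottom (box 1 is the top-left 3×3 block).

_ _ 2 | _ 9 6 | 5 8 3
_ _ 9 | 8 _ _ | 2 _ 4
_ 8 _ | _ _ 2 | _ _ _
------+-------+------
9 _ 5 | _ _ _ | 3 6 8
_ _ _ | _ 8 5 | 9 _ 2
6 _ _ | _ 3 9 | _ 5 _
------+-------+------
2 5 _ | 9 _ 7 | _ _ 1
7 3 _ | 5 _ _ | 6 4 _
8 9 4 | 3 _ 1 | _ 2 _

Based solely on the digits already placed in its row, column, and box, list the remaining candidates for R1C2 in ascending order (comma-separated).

Row 1 already contains {2, 3, 5, 6, 8, 9}.
Column 2 already contains {3, 5, 8, 9}.
Its 3×3 block (box 1) already contains {2, 8, 9}.
Removing those from 1–9 leaves {1, 4, 7} as the candidates for R1C2.

1,4,7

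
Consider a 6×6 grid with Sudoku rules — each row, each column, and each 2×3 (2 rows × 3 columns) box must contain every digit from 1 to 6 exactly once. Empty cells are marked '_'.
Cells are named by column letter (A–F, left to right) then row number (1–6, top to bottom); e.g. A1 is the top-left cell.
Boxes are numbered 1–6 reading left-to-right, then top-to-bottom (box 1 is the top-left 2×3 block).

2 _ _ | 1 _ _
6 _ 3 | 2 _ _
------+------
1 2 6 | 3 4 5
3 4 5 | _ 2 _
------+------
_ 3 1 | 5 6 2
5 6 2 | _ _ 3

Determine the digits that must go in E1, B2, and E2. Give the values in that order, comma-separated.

3,1,5

For E1:
  Consider where 3 can go in column E.
  E2 is out (row 2 already has a 3).
  E6 is out (row 6 already has a 3).
  So the only cell in column E that can hold 3 is E1.
  So E1 = 3.
For B2:
  Consider where 1 can go in row 2.
  E2 is out (box 2 already has a 1).
  F2 is out (box 2 already has a 1).
  So the only cell in row 2 that can hold 1 is B2.
  So B2 = 1.
For E2:
  Row 2 already contains {2, 3, 6}.
  Column E already contains {2, 4, 6}.
  Its 2×3 block (box 2) already contains {1, 2}.
  The only value from 1–6 not eliminated is 5, so E2 = 5.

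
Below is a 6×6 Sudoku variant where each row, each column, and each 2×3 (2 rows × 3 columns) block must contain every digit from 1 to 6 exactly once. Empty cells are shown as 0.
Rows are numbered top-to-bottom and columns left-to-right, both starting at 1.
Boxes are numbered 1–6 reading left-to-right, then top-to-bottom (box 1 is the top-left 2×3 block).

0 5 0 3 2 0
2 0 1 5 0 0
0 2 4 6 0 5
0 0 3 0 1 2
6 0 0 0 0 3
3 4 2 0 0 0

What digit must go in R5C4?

Cell R5C4 itself could take any of {1, 2, 4} by direct elimination.
Consider where 2 can go in column 4.
R4C4 is out (row 4 already has a 2).
R6C4 is out (row 6 already has a 2).
So the only cell in column 4 that can hold 2 is R5C4.
Therefore R5C4 = 2.

2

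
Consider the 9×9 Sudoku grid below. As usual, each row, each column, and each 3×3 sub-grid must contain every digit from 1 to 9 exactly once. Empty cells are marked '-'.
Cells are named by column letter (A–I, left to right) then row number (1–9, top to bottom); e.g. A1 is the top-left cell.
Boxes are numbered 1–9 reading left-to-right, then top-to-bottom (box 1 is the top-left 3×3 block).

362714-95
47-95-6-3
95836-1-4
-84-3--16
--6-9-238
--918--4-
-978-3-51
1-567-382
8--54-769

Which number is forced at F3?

2

Row 3 already contains {1, 3, 4, 5, 6, 8, 9}.
Column F already contains {3, 4}.
Its 3×3 block (box 2) already contains {1, 3, 4, 5, 6, 7, 9}.
The only value from 1–9 not eliminated is 2, so F3 = 2.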